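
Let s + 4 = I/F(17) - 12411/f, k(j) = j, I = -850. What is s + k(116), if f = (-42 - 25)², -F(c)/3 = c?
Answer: 1695521/13467 ≈ 125.90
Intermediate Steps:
F(c) = -3*c
f = 4489 (f = (-67)² = 4489)
s = 133349/13467 (s = -4 + (-850/((-3*17)) - 12411/4489) = -4 + (-850/(-51) - 12411*1/4489) = -4 + (-850*(-1/51) - 12411/4489) = -4 + (50/3 - 12411/4489) = -4 + 187217/13467 = 133349/13467 ≈ 9.9019)
s + k(116) = 133349/13467 + 116 = 1695521/13467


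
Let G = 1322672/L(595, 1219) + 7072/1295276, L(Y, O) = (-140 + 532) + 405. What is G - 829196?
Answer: -213573699627164/258083743 ≈ -8.2754e+5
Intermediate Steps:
L(Y, O) = 797 (L(Y, O) = 392 + 405 = 797)
G = 428307733464/258083743 (G = 1322672/797 + 7072/1295276 = 1322672*(1/797) + 7072*(1/1295276) = 1322672/797 + 1768/323819 = 428307733464/258083743 ≈ 1659.6)
G - 829196 = 428307733464/258083743 - 829196 = -213573699627164/258083743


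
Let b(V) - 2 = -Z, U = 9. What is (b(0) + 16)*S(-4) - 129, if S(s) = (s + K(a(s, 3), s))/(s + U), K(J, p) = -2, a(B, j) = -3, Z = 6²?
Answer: -537/5 ≈ -107.40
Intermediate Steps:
Z = 36
b(V) = -34 (b(V) = 2 - 1*36 = 2 - 36 = -34)
S(s) = (-2 + s)/(9 + s) (S(s) = (s - 2)/(s + 9) = (-2 + s)/(9 + s))
(b(0) + 16)*S(-4) - 129 = (-34 + 16)*((-2 - 4)/(9 - 4)) - 129 = -18*(-6)/5 - 129 = -18*(-6/5) - 129 = 108/5 - 129 = -537/5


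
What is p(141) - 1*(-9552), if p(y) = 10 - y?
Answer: 9421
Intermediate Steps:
p(141) - 1*(-9552) = (10 - 1*141) - 1*(-9552) = (10 - 141) + 9552 = -131 + 9552 = 9421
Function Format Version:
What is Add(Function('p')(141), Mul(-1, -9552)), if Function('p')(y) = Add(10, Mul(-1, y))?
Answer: 9421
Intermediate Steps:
Add(Function('p')(141), Mul(-1, -9552)) = Add(Add(10, Mul(-1, 141)), Mul(-1, -9552)) = Add(Add(10, -141), 9552) = Add(-131, 9552) = 9421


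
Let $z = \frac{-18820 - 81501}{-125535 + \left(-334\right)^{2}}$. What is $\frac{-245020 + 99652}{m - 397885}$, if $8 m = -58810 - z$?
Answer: $\frac{16256794176}{45318480631} \approx 0.35872$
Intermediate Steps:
$z = \frac{100321}{13979}$ ($z = - \frac{100321}{-125535 + 111556} = - \frac{100321}{-13979} = \left(-100321\right) \left(- \frac{1}{13979}\right) = \frac{100321}{13979} \approx 7.1766$)
$m = - \frac{822205311}{111832}$ ($m = \frac{-58810 - \frac{100321}{13979}}{8} = \frac{1}{8} \left(- \frac{822205311}{13979}\right) = - \frac{822205311}{111832} \approx -7352.1$)
$\frac{-245020 + 99652}{m - 397885} = \frac{-245020 + 99652}{- \frac{822205311}{111832} - 397885} = - \frac{145368}{- \frac{45318480631}{111832}} = \left(-145368\right) \left(- \frac{111832}{45318480631}\right) = \frac{16256794176}{45318480631}$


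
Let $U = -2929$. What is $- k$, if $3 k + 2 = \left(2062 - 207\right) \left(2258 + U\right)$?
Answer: $\frac{1244707}{3} \approx 4.149 \cdot 10^{5}$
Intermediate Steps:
$k = - \frac{1244707}{3}$ ($k = - \frac{2}{3} + \frac{\left(2062 - 207\right) \left(2258 - 2929\right)}{3} = - \frac{2}{3} + \frac{1855 \left(-671\right)}{3} = - \frac{2}{3} + \frac{1}{3} \left(-1244705\right) = - \frac{2}{3} - \frac{1244705}{3} = - \frac{1244707}{3} \approx -4.149 \cdot 10^{5}$)
$- k = \left(-1\right) \left(- \frac{1244707}{3}\right) = \frac{1244707}{3}$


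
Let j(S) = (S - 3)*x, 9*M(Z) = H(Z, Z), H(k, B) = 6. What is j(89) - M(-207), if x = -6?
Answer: -1550/3 ≈ -516.67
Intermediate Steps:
M(Z) = ⅔ (M(Z) = (⅑)*6 = ⅔)
j(S) = 18 - 6*S (j(S) = (S - 3)*(-6) = (-3 + S)*(-6) = 18 - 6*S)
j(89) - M(-207) = (18 - 6*89) - 1*⅔ = (18 - 534) - ⅔ = -516 - ⅔ = -1550/3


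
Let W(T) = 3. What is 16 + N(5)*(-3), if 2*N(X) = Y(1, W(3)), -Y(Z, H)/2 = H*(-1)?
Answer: 7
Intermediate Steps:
Y(Z, H) = 2*H (Y(Z, H) = -2*H*(-1) = -(-2)*H = 2*H)
N(X) = 3 (N(X) = (2*3)/2 = (½)*6 = 3)
16 + N(5)*(-3) = 16 + 3*(-3) = 16 - 9 = 7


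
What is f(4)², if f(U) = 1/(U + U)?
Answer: 1/64 ≈ 0.015625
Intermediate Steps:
f(U) = 1/(2*U)
f(4)² = ((½)/4)² = ((½)*(¼))² = (⅛)² = 1/64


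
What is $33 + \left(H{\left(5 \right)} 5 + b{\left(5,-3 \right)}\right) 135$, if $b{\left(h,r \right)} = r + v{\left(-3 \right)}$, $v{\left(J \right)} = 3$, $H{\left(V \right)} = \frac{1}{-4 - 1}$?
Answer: $-102$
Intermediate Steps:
$H{\left(V \right)} = - \frac{1}{5}$ ($H{\left(V \right)} = \frac{1}{-5} = - \frac{1}{5}$)
$b{\left(h,r \right)} = 3 + r$ ($b{\left(h,r \right)} = r + 3 = 3 + r$)
$33 + \left(H{\left(5 \right)} 5 + b{\left(5,-3 \right)}\right) 135 = 33 + \left(\left(- \frac{1}{5}\right) 5 + \left(3 - 3\right)\right) 135 = 33 + \left(-1 + 0\right) 135 = 33 - 135 = -102$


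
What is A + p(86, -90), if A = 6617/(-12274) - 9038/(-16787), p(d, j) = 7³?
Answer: 70672820667/206043638 ≈ 343.00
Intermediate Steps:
p(d, j) = 343
A = -147167/206043638 (A = 6617*(-1/12274) - 9038*(-1/16787) = -6617/12274 + 9038/16787 = -147167/206043638 ≈ -0.00071425)
A + p(86, -90) = -147167/206043638 + 343 = 70672820667/206043638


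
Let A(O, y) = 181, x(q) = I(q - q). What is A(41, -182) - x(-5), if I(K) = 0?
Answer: 181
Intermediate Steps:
x(q) = 0
A(41, -182) - x(-5) = 181 - 1*0 = 181 + 0 = 181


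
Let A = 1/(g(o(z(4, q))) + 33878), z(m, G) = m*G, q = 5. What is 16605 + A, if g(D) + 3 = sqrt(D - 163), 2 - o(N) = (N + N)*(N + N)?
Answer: 19054526228405/1147517386 - I*sqrt(1761)/1147517386 ≈ 16605.0 - 3.657e-8*I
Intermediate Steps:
z(m, G) = G*m
o(N) = 2 - 4*N**2 (o(N) = 2 - (N + N)*(N + N) = 2 - 2*N*2*N = 2 - 4*N**2)
g(D) = -3 + sqrt(-163 + D) (g(D) = -3 + sqrt(D - 163) = -3 + sqrt(-163 + D))
A = 1/(33875 + I*sqrt(1761)) (A = 1/((-3 + sqrt(-163 + (2 - 4*(5*4)**2))) + 33878) = 1/((-3 + sqrt(-163 + (2 - 4*20**2))) + 33878) = 1/((-3 + sqrt(-163 + (2 - 4*400))) + 33878) = 1/((-3 + sqrt(-163 + (2 - 1600))) + 33878) = 1/((-3 + sqrt(-163 - 1598)) + 33878) = 1/((-3 + sqrt(-1761)) + 33878) = 1/((-3 + I*sqrt(1761)) + 33878) = 1/(33875 + I*sqrt(1761)) ≈ 2.952e-5 - 3.657e-8*I)
16605 + A = 16605 + (33875/1147517386 - I*sqrt(1761)/1147517386) = 19054526228405/1147517386 - I*sqrt(1761)/1147517386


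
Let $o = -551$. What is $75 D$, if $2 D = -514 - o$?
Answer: $\frac{2775}{2} \approx 1387.5$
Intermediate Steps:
$D = \frac{37}{2}$ ($D = \frac{-514 - -551}{2} = \frac{-514 + 551}{2} = \frac{1}{2} \cdot 37 = \frac{37}{2} \approx 18.5$)
$75 D = 75 \cdot \frac{37}{2} = \frac{2775}{2}$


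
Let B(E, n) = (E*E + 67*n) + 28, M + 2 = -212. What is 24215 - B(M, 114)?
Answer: -29247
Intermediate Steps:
M = -214 (M = -2 - 212 = -214)
B(E, n) = 28 + E² + 67*n (B(E, n) = (E² + 67*n) + 28 = 28 + E² + 67*n)
24215 - B(M, 114) = 24215 - (28 + (-214)² + 67*114) = 24215 - (28 + 45796 + 7638) = 24215 - 1*53462 = 24215 - 53462 = -29247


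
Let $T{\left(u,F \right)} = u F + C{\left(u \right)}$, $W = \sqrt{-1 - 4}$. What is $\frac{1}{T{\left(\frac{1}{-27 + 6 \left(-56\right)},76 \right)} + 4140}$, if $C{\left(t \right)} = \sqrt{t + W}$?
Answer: $\frac{363}{1502744 + 11 \sqrt{3} \sqrt{-1 + 363 i \sqrt{5}}} \approx 0.0002415 - 6.1704 \cdot 10^{-8} i$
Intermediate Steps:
$W = i \sqrt{5}$ ($W = \sqrt{-5} = i \sqrt{5} \approx 2.2361 i$)
$C{\left(t \right)} = \sqrt{t + i \sqrt{5}}$
$T{\left(u,F \right)} = \sqrt{u + i \sqrt{5}} + F u$ ($T{\left(u,F \right)} = u F + \sqrt{u + i \sqrt{5}} = F u + \sqrt{u + i \sqrt{5}} = \sqrt{u + i \sqrt{5}} + F u$)
$\frac{1}{T{\left(\frac{1}{-27 + 6 \left(-56\right)},76 \right)} + 4140} = \frac{1}{\left(\sqrt{\frac{1}{-27 + 6 \left(-56\right)} + i \sqrt{5}} + \frac{76}{-27 + 6 \left(-56\right)}\right) + 4140} = \frac{1}{\left(\sqrt{\frac{1}{-27 - 336} + i \sqrt{5}} + \frac{76}{-27 - 336}\right) + 4140} = \frac{1}{\left(\sqrt{\frac{1}{-363} + i \sqrt{5}} + \frac{76}{-363}\right) + 4140} = \frac{1}{\left(\sqrt{- \frac{1}{363} + i \sqrt{5}} + 76 \left(- \frac{1}{363}\right)\right) + 4140} = \frac{1}{\left(\sqrt{- \frac{1}{363} + i \sqrt{5}} - \frac{76}{363}\right) + 4140} = \frac{1}{\left(- \frac{76}{363} + \sqrt{- \frac{1}{363} + i \sqrt{5}}\right) + 4140} = \frac{1}{\frac{1502744}{363} + \sqrt{- \frac{1}{363} + i \sqrt{5}}}$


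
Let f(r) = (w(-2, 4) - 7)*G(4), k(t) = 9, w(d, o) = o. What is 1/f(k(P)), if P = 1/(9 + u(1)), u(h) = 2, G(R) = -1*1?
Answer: ⅓ ≈ 0.33333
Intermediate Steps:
G(R) = -1
P = 1/11 (P = 1/(9 + 2) = 1/11 ≈ 0.090909)
f(r) = 3 (f(r) = (4 - 7)*(-1) = -3*(-1) = 3)
1/f(k(P)) = 1/3 = ⅓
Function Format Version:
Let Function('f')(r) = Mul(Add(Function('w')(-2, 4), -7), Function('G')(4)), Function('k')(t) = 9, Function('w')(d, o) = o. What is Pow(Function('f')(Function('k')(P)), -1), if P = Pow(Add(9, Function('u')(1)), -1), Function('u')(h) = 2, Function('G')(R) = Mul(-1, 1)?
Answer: Rational(1, 3) ≈ 0.33333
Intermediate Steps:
Function('G')(R) = -1
P = Rational(1, 11) (P = Pow(Add(9, 2), -1) = Pow(11, -1) = Rational(1, 11) ≈ 0.090909)
Function('f')(r) = 3 (Function('f')(r) = Mul(Add(4, -7), -1) = Mul(-3, -1) = 3)
Pow(Function('f')(Function('k')(P)), -1) = Pow(3, -1) = Rational(1, 3)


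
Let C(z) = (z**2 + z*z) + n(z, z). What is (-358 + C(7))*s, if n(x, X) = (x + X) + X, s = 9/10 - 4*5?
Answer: 45649/10 ≈ 4564.9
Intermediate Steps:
s = -191/10 (s = 9*(1/10) - 20 = 9/10 - 20 = -191/10 ≈ -19.100)
n(x, X) = x + 2*X (n(x, X) = (X + x) + X = x + 2*X)
C(z) = 2*z**2 + 3*z (C(z) = (z**2 + z*z) + (z + 2*z) = (z**2 + z**2) + 3*z = 2*z**2 + 3*z)
(-358 + C(7))*s = (-358 + 7*(3 + 2*7))*(-191/10) = (-358 + 7*(3 + 14))*(-191/10) = (-358 + 7*17)*(-191/10) = (-358 + 119)*(-191/10) = -239*(-191/10) = 45649/10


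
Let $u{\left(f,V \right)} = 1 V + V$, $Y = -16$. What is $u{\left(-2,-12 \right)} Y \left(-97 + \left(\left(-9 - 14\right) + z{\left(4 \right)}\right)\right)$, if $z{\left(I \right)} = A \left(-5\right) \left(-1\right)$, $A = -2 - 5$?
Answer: $-59520$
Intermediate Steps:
$A = -7$ ($A = -2 - 5 = -7$)
$u{\left(f,V \right)} = 2 V$ ($u{\left(f,V \right)} = V + V = 2 V$)
$z{\left(I \right)} = -35$ ($z{\left(I \right)} = \left(-7\right) \left(-5\right) \left(-1\right) = 35 \left(-1\right) = -35$)
$u{\left(-2,-12 \right)} Y \left(-97 + \left(\left(-9 - 14\right) + z{\left(4 \right)}\right)\right) = 2 \left(-12\right) \left(-16\right) \left(-97 - 58\right) = \left(-24\right) \left(-16\right) \left(-97 - 58\right) = 384 \left(-97 - 58\right) = 384 \left(-155\right) = -59520$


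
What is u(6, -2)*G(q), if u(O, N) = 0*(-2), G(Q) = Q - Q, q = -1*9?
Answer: 0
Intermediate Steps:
q = -9
G(Q) = 0
u(O, N) = 0
u(6, -2)*G(q) = 0*0 = 0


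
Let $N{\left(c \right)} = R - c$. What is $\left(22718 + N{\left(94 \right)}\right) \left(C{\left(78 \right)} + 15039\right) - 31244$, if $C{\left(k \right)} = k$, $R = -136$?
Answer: $339919852$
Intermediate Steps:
$N{\left(c \right)} = -136 - c$
$\left(22718 + N{\left(94 \right)}\right) \left(C{\left(78 \right)} + 15039\right) - 31244 = \left(22718 - 230\right) \left(78 + 15039\right) - 31244 = \left(22718 - 230\right) 15117 - 31244 = 22488 \cdot 15117 - 31244 = 339951096 - 31244 = 339919852$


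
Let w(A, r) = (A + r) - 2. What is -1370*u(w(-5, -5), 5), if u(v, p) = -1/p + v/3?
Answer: 5754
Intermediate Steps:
w(A, r) = -2 + A + r
u(v, p) = -1/p + v/3 (u(v, p) = -1/p + v*(1/3) = -1/p + v/3)
-1370*u(w(-5, -5), 5) = -1370*(-1/5 + (-2 - 5 - 5)/3) = -1370*(-1*1/5 + (1/3)*(-12)) = -1370*(-1/5 - 4) = -1370*(-21/5) = 5754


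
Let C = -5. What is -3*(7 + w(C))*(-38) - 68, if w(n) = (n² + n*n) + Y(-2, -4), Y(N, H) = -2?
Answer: 6202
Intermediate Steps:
w(n) = -2 + 2*n² (w(n) = (n² + n*n) - 2 = (n² + n²) - 2 = 2*n² - 2 = -2 + 2*n²)
-3*(7 + w(C))*(-38) - 68 = -3*(7 + (-2 + 2*(-5)²))*(-38) - 68 = -3*(7 + (-2 + 2*25))*(-38) - 68 = -3*(7 + (-2 + 50))*(-38) - 68 = -3*(7 + 48)*(-38) - 68 = -3*55*(-38) - 68 = -165*(-38) - 68 = 6270 - 68 = 6202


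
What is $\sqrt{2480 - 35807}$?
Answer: $69 i \sqrt{7} \approx 182.56 i$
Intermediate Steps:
$\sqrt{2480 - 35807} = \sqrt{-33327} = 69 i \sqrt{7}$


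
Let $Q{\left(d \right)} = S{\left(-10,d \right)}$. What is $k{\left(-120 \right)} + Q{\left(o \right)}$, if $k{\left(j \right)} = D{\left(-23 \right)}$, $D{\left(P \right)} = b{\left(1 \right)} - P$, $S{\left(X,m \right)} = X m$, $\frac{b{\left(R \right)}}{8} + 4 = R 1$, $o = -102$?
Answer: $1019$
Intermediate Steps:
$b{\left(R \right)} = -32 + 8 R$ ($b{\left(R \right)} = -32 + 8 R 1 = -32 + 8 R$)
$Q{\left(d \right)} = - 10 d$
$D{\left(P \right)} = -24 - P$ ($D{\left(P \right)} = \left(-32 + 8 \cdot 1\right) - P = \left(-32 + 8\right) - P = -24 - P$)
$k{\left(j \right)} = -1$ ($k{\left(j \right)} = -24 - -23 = -24 + 23 = -1$)
$k{\left(-120 \right)} + Q{\left(o \right)} = -1 - -1020 = -1 + 1020 = 1019$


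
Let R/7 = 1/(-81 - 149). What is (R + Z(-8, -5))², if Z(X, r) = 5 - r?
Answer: 5257849/52900 ≈ 99.392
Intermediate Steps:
R = -7/230 (R = 7/(-81 - 149) = 7/(-230) = 7*(-1/230) = -7/230 ≈ -0.030435)
(R + Z(-8, -5))² = (-7/230 + (5 - 1*(-5)))² = (-7/230 + (5 + 5))² = (-7/230 + 10)² = (2293/230)² = 5257849/52900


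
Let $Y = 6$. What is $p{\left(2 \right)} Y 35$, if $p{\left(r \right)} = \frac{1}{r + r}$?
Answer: $\frac{105}{2} \approx 52.5$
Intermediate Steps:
$p{\left(r \right)} = \frac{1}{2 r}$
$p{\left(2 \right)} Y 35 = \frac{1}{2 \cdot 2} \cdot 6 \cdot 35 = \frac{1}{2} \cdot \frac{1}{2} \cdot 6 \cdot 35 = \frac{1}{4} \cdot 6 \cdot 35 = \frac{3}{2} \cdot 35 = \frac{105}{2}$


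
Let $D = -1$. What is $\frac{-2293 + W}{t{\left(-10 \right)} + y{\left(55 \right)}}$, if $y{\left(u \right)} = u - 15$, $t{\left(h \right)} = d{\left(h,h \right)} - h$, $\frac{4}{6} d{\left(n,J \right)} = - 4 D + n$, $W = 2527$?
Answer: $\frac{234}{41} \approx 5.7073$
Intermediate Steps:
$d{\left(n,J \right)} = 6 + \frac{3 n}{2}$ ($d{\left(n,J \right)} = \frac{3 \left(\left(-4\right) \left(-1\right) + n\right)}{2} = \frac{3 \left(4 + n\right)}{2} = 6 + \frac{3 n}{2}$)
$t{\left(h \right)} = 6 + \frac{h}{2}$ ($t{\left(h \right)} = \left(6 + \frac{3 h}{2}\right) - h = 6 + \frac{h}{2}$)
$y{\left(u \right)} = -15 + u$
$\frac{-2293 + W}{t{\left(-10 \right)} + y{\left(55 \right)}} = \frac{-2293 + 2527}{\left(6 + \frac{1}{2} \left(-10\right)\right) + \left(-15 + 55\right)} = \frac{234}{\left(6 - 5\right) + 40} = \frac{234}{1 + 40} = \frac{234}{41}$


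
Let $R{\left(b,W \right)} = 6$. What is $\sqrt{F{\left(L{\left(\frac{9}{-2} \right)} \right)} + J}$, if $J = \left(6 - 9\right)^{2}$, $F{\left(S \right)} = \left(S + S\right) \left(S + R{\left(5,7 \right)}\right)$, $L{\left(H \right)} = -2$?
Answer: $i \sqrt{7} \approx 2.6458 i$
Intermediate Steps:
$F{\left(S \right)} = 2 S \left(6 + S\right)$ ($F{\left(S \right)} = \left(S + S\right) \left(S + 6\right) = 2 S \left(6 + S\right)$)
$J = 9$ ($J = \left(-3\right)^{2} = 9$)
$\sqrt{F{\left(L{\left(\frac{9}{-2} \right)} \right)} + J} = \sqrt{2 \left(-2\right) \left(6 - 2\right) + 9} = \sqrt{2 \left(-2\right) 4 + 9} = \sqrt{-16 + 9} = \sqrt{-7} = i \sqrt{7}$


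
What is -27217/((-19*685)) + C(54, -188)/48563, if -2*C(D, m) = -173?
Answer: 2645729937/1264094890 ≈ 2.0930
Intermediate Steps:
C(D, m) = 173/2 (C(D, m) = -½*(-173) = 173/2)
-27217/((-19*685)) + C(54, -188)/48563 = -27217/((-19*685)) + (173/2)/48563 = -27217/(-13015) + (173/2)*(1/48563) = -27217*(-1/13015) + 173/97126 = 27217/13015 + 173/97126 = 2645729937/1264094890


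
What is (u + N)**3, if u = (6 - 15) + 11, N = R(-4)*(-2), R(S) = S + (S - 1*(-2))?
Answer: 2744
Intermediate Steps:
R(S) = 2 + 2*S (R(S) = S + (S + 2) = S + (2 + S) = 2 + 2*S)
N = 12 (N = (2 + 2*(-4))*(-2) = (2 - 8)*(-2) = -6*(-2) = 12)
u = 2 (u = -9 + 11 = 2)
(u + N)**3 = (2 + 12)**3 = 14**3 = 2744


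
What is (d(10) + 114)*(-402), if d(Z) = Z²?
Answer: -86028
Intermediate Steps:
(d(10) + 114)*(-402) = (10² + 114)*(-402) = (100 + 114)*(-402) = 214*(-402) = -86028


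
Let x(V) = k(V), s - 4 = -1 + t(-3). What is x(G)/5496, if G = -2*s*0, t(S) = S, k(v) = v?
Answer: 0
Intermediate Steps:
s = 0 (s = 4 + (-1 - 3) = 4 - 4 = 0)
G = 0 (G = -2*0*0 = 0*0 = 0)
x(V) = V
x(G)/5496 = 0/5496 = 0*(1/5496) = 0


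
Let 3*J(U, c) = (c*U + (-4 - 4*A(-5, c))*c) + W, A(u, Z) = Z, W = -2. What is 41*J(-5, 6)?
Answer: -8200/3 ≈ -2733.3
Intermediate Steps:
J(U, c) = -⅔ + U*c/3 + c*(-4 - 4*c)/3 (J(U, c) = ((c*U + (-4 - 4*c)*c) - 2)/3 = ((U*c + c*(-4 - 4*c)) - 2)/3 = (-2 + U*c + c*(-4 - 4*c))/3 = -⅔ + U*c/3 + c*(-4 - 4*c)/3)
41*J(-5, 6) = 41*(-⅔ - 4/3*6 - 4/3*6² + (⅓)*(-5)*6) = 41*(-⅔ - 8 - 4/3*36 - 10) = 41*(-⅔ - 8 - 48 - 10) = 41*(-200/3) = -8200/3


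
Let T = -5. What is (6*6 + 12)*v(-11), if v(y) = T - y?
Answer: 288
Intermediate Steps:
v(y) = -5 - y
(6*6 + 12)*v(-11) = (6*6 + 12)*(-5 - 1*(-11)) = (36 + 12)*(-5 + 11) = 48*6 = 288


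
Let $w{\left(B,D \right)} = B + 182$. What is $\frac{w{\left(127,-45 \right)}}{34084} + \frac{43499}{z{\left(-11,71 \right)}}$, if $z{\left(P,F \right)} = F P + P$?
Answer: $- \frac{370593797}{6748632} \approx -54.914$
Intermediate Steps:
$z{\left(P,F \right)} = P + F P$
$w{\left(B,D \right)} = 182 + B$
$\frac{w{\left(127,-45 \right)}}{34084} + \frac{43499}{z{\left(-11,71 \right)}} = \frac{182 + 127}{34084} + \frac{43499}{\left(-11\right) \left(1 + 71\right)} = 309 \cdot \frac{1}{34084} + \frac{43499}{\left(-11\right) 72} = \frac{309}{34084} + \frac{43499}{-792} = \frac{309}{34084} + 43499 \left(- \frac{1}{792}\right) = \frac{309}{34084} - \frac{43499}{792} = - \frac{370593797}{6748632}$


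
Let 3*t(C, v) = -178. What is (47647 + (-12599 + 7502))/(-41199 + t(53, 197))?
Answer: -5106/4951 ≈ -1.0313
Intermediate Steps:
t(C, v) = -178/3 (t(C, v) = (1/3)*(-178) = -178/3)
(47647 + (-12599 + 7502))/(-41199 + t(53, 197)) = (47647 + (-12599 + 7502))/(-41199 - 178/3) = (47647 - 5097)/(-123775/3) = 42550*(-3/123775) = -5106/4951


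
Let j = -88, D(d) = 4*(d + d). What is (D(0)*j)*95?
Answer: 0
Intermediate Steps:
D(d) = 8*d (D(d) = 4*(2*d) = 8*d)
(D(0)*j)*95 = ((8*0)*(-88))*95 = (0*(-88))*95 = 0*95 = 0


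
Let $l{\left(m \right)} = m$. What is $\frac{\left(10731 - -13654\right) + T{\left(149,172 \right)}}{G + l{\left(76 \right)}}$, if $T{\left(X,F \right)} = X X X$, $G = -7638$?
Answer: $- \frac{87693}{199} \approx -440.67$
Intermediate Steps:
$T{\left(X,F \right)} = X^{3}$ ($T{\left(X,F \right)} = X^{2} X = X^{3}$)
$\frac{\left(10731 - -13654\right) + T{\left(149,172 \right)}}{G + l{\left(76 \right)}} = \frac{\left(10731 - -13654\right) + 149^{3}}{-7638 + 76} = \frac{\left(10731 + 13654\right) + 3307949}{-7562} = \left(24385 + 3307949\right) \left(- \frac{1}{7562}\right) = 3332334 \left(- \frac{1}{7562}\right) = - \frac{87693}{199}$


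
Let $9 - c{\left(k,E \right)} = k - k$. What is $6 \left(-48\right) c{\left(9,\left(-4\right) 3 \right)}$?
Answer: $-2592$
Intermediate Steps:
$c{\left(k,E \right)} = 9$ ($c{\left(k,E \right)} = 9 - \left(k - k\right) = 9 - 0 = 9 + 0 = 9$)
$6 \left(-48\right) c{\left(9,\left(-4\right) 3 \right)} = 6 \left(-48\right) 9 = \left(-288\right) 9 = -2592$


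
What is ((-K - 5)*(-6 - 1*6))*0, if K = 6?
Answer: 0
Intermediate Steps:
((-K - 5)*(-6 - 1*6))*0 = ((-6 - 5)*(-6 - 1*6))*0 = ((-1*6 - 5)*(-6 - 6))*0 = ((-6 - 5)*(-12))*0 = -11*(-12)*0 = 132*0 = 0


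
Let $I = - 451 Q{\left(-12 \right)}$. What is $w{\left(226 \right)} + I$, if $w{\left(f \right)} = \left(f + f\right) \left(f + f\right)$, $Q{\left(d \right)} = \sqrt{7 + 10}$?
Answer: $204304 - 451 \sqrt{17} \approx 2.0244 \cdot 10^{5}$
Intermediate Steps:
$Q{\left(d \right)} = \sqrt{17}$
$I = - 451 \sqrt{17} \approx -1859.5$
$w{\left(f \right)} = 4 f^{2}$ ($w{\left(f \right)} = 2 f 2 f = 4 f^{2}$)
$w{\left(226 \right)} + I = 4 \cdot 226^{2} - 451 \sqrt{17} = 4 \cdot 51076 - 451 \sqrt{17} = 204304 - 451 \sqrt{17}$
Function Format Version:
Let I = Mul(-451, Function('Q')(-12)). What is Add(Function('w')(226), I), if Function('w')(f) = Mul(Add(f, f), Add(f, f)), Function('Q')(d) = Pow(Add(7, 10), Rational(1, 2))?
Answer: Add(204304, Mul(-451, Pow(17, Rational(1, 2)))) ≈ 2.0244e+5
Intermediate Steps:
Function('Q')(d) = Pow(17, Rational(1, 2))
I = Mul(-451, Pow(17, Rational(1, 2))) ≈ -1859.5
Function('w')(f) = Mul(4, Pow(f, 2)) (Function('w')(f) = Mul(Mul(2, f), Mul(2, f)) = Mul(4, Pow(f, 2)))
Add(Function('w')(226), I) = Add(Mul(4, Pow(226, 2)), Mul(-451, Pow(17, Rational(1, 2)))) = Add(Mul(4, 51076), Mul(-451, Pow(17, Rational(1, 2)))) = Add(204304, Mul(-451, Pow(17, Rational(1, 2))))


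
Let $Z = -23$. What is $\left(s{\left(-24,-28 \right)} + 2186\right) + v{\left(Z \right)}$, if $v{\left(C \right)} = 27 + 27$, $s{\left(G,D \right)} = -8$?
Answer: $2232$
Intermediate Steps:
$v{\left(C \right)} = 54$
$\left(s{\left(-24,-28 \right)} + 2186\right) + v{\left(Z \right)} = \left(-8 + 2186\right) + 54 = 2178 + 54 = 2232$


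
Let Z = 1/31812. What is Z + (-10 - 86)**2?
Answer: 293179393/31812 ≈ 9216.0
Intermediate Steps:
Z = 1/31812 ≈ 3.1435e-5
Z + (-10 - 86)**2 = 1/31812 + (-10 - 86)**2 = 1/31812 + (-96)**2 = 1/31812 + 9216 = 293179393/31812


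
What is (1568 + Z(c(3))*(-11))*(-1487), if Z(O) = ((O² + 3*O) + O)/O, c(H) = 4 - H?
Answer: -2249831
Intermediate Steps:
Z(O) = (O² + 4*O)/O
(1568 + Z(c(3))*(-11))*(-1487) = (1568 + (4 + (4 - 1*3))*(-11))*(-1487) = (1568 + (4 + (4 - 3))*(-11))*(-1487) = (1568 + (4 + 1)*(-11))*(-1487) = (1568 + 5*(-11))*(-1487) = (1568 - 55)*(-1487) = 1513*(-1487) = -2249831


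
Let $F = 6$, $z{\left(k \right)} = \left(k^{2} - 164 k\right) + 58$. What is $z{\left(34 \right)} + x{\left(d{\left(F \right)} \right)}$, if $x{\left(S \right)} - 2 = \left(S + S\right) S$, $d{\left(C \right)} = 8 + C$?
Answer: $-3968$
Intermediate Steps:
$z{\left(k \right)} = 58 + k^{2} - 164 k$
$x{\left(S \right)} = 2 + 2 S^{2}$ ($x{\left(S \right)} = 2 + \left(S + S\right) S = 2 + 2 S S = 2 + 2 S^{2}$)
$z{\left(34 \right)} + x{\left(d{\left(F \right)} \right)} = \left(58 + 34^{2} - 5576\right) + \left(2 + 2 \left(8 + 6\right)^{2}\right) = \left(58 + 1156 - 5576\right) + \left(2 + 2 \cdot 14^{2}\right) = -4362 + \left(2 + 2 \cdot 196\right) = -4362 + \left(2 + 392\right) = -4362 + 394 = -3968$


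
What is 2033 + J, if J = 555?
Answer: 2588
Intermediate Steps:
2033 + J = 2033 + 555 = 2588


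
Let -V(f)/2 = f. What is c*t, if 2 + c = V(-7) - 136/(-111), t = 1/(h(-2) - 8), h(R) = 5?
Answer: -1468/333 ≈ -4.4084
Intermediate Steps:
V(f) = -2*f
t = -⅓ (t = 1/(5 - 8) = 1/(-3) = -⅓ ≈ -0.33333)
c = 1468/111 (c = -2 + (-2*(-7) - 136/(-111)) = -2 + (14 - 136*(-1)/111) = -2 + (14 - 1*(-136/111)) = -2 + (14 + 136/111) = -2 + 1690/111 = 1468/111 ≈ 13.225)
c*t = (1468/111)*(-⅓) = -1468/333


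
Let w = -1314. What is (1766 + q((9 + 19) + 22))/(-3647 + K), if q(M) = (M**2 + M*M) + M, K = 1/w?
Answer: -8956224/4792159 ≈ -1.8689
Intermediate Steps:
K = -1/1314 (K = 1/(-1314) = -1/1314 ≈ -0.00076103)
q(M) = M + 2*M**2 (q(M) = (M**2 + M**2) + M = 2*M**2 + M = M + 2*M**2)
(1766 + q((9 + 19) + 22))/(-3647 + K) = (1766 + ((9 + 19) + 22)*(1 + 2*((9 + 19) + 22)))/(-3647 - 1/1314) = (1766 + (28 + 22)*(1 + 2*(28 + 22)))/(-4792159/1314) = (1766 + 50*(1 + 2*50))*(-1314/4792159) = (1766 + 50*(1 + 100))*(-1314/4792159) = (1766 + 50*101)*(-1314/4792159) = (1766 + 5050)*(-1314/4792159) = 6816*(-1314/4792159) = -8956224/4792159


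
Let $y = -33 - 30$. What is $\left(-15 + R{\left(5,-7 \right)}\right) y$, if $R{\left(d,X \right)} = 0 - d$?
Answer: $1260$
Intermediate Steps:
$y = -63$
$R{\left(d,X \right)} = - d$
$\left(-15 + R{\left(5,-7 \right)}\right) y = \left(-15 - 5\right) \left(-63\right) = \left(-20\right) \left(-63\right) = 1260$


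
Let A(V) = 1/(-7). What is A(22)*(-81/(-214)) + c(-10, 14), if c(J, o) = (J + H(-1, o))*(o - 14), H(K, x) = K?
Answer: -81/1498 ≈ -0.054072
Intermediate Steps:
A(V) = -⅐
c(J, o) = (-1 + J)*(-14 + o) (c(J, o) = (J - 1)*(o - 14) = (-1 + J)*(-14 + o))
A(22)*(-81/(-214)) + c(-10, 14) = -(-81)/(7*(-214)) + (14 - 1*14 - 14*(-10) - 10*14) = -(-81)*(-1)/(7*214) + (14 - 14 + 140 - 140) = -⅐*81/214 + 0 = -81/1498 + 0 = -81/1498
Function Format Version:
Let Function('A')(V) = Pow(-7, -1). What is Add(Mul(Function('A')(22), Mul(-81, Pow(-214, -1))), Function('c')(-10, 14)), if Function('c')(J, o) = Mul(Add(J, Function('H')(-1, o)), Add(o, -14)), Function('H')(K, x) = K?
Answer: Rational(-81, 1498) ≈ -0.054072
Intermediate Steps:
Function('A')(V) = Rational(-1, 7)
Function('c')(J, o) = Mul(Add(-1, J), Add(-14, o)) (Function('c')(J, o) = Mul(Add(J, -1), Add(o, -14)) = Mul(Add(-1, J), Add(-14, o)))
Add(Mul(Function('A')(22), Mul(-81, Pow(-214, -1))), Function('c')(-10, 14)) = Add(Mul(Rational(-1, 7), Mul(-81, Pow(-214, -1))), Add(14, Mul(-1, 14), Mul(-14, -10), Mul(-10, 14))) = Add(Mul(Rational(-1, 7), Mul(-81, Rational(-1, 214))), Add(14, -14, 140, -140)) = Add(Mul(Rational(-1, 7), Rational(81, 214)), 0) = Add(Rational(-81, 1498), 0) = Rational(-81, 1498)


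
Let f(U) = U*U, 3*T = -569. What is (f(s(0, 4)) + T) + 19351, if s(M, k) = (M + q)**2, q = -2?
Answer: 57532/3 ≈ 19177.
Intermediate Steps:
s(M, k) = (-2 + M)**2 (s(M, k) = (M - 2)**2 = (-2 + M)**2)
T = -569/3 (T = (1/3)*(-569) = -569/3 ≈ -189.67)
f(U) = U**2
(f(s(0, 4)) + T) + 19351 = (((-2 + 0)**2)**2 - 569/3) + 19351 = (((-2)**2)**2 - 569/3) + 19351 = (4**2 - 569/3) + 19351 = (16 - 569/3) + 19351 = -521/3 + 19351 = 57532/3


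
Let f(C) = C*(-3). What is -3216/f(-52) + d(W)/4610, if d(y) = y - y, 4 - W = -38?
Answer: -268/13 ≈ -20.615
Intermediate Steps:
f(C) = -3*C
W = 42 (W = 4 - 1*(-38) = 4 + 38 = 42)
d(y) = 0
-3216/f(-52) + d(W)/4610 = -3216/((-3*(-52))) + 0/4610 = -3216/156 + 0*(1/4610) = -3216*1/156 + 0 = -268/13 + 0 = -268/13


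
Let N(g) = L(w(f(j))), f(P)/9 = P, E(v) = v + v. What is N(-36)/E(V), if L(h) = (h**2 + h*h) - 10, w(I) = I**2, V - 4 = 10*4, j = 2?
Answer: 104971/44 ≈ 2385.7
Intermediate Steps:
V = 44 (V = 4 + 10*4 = 4 + 40 = 44)
E(v) = 2*v
f(P) = 9*P
L(h) = -10 + 2*h**2 (L(h) = (h**2 + h**2) - 10 = 2*h**2 - 10 = -10 + 2*h**2)
N(g) = 209942 (N(g) = -10 + 2*((9*2)**2)**2 = -10 + 2*(18**2)**2 = -10 + 2*324**2 = -10 + 2*104976 = -10 + 209952 = 209942)
N(-36)/E(V) = 209942/((2*44)) = 209942/88 = 209942*(1/88) = 104971/44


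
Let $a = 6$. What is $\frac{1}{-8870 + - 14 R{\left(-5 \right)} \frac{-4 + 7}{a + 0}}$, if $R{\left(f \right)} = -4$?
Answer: $- \frac{1}{8842} \approx -0.0001131$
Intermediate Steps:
$\frac{1}{-8870 + - 14 R{\left(-5 \right)} \frac{-4 + 7}{a + 0}} = \frac{1}{-8870 + \left(-14\right) \left(-4\right) \frac{-4 + 7}{6 + 0}} = \frac{1}{-8870 + 56 \cdot \frac{3}{6}} = \frac{1}{-8870 + 56 \cdot 3 \cdot \frac{1}{6}} = \frac{1}{-8870 + 56 \cdot \frac{1}{2}} = \frac{1}{-8870 + 28} = \frac{1}{-8842} = - \frac{1}{8842}$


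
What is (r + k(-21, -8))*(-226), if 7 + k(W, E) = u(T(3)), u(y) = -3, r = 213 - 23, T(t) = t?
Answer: -40680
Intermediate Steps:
r = 190
k(W, E) = -10 (k(W, E) = -7 - 3 = -10)
(r + k(-21, -8))*(-226) = (190 - 10)*(-226) = 180*(-226) = -40680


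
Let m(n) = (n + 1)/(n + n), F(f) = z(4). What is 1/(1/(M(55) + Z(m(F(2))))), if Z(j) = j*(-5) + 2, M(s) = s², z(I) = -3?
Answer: 9076/3 ≈ 3025.3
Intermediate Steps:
F(f) = -3
m(n) = (1 + n)/(2*n) (m(n) = (1 + n)/((2*n)) = (1 + n)*(1/(2*n)) = (1 + n)/(2*n))
Z(j) = 2 - 5*j (Z(j) = -5*j + 2 = 2 - 5*j)
1/(1/(M(55) + Z(m(F(2))))) = 1/(1/(55² + (2 - 5*(1 - 3)/(2*(-3))))) = 1/(1/(3025 + (2 - 5*(-1)*(-2)/(2*3)))) = 1/(1/(3025 + (2 - 5*⅓))) = 1/(1/(3025 + (2 - 5/3))) = 1/(1/(3025 + ⅓)) = 1/(1/(9076/3)) = 1/(3/9076) = 9076/3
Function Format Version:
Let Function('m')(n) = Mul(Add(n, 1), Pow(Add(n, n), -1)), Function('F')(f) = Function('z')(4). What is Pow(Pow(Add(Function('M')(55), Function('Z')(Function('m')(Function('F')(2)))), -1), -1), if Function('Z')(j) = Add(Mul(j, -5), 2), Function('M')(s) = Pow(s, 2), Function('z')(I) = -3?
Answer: Rational(9076, 3) ≈ 3025.3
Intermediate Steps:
Function('F')(f) = -3
Function('m')(n) = Mul(Rational(1, 2), Pow(n, -1), Add(1, n)) (Function('m')(n) = Mul(Add(1, n), Pow(Mul(2, n), -1)) = Mul(Add(1, n), Mul(Rational(1, 2), Pow(n, -1))) = Mul(Rational(1, 2), Pow(n, -1), Add(1, n)))
Function('Z')(j) = Add(2, Mul(-5, j)) (Function('Z')(j) = Add(Mul(-5, j), 2) = Add(2, Mul(-5, j)))
Pow(Pow(Add(Function('M')(55), Function('Z')(Function('m')(Function('F')(2)))), -1), -1) = Pow(Pow(Add(Pow(55, 2), Add(2, Mul(-5, Mul(Rational(1, 2), Pow(-3, -1), Add(1, -3))))), -1), -1) = Pow(Pow(Add(3025, Add(2, Mul(-5, Mul(Rational(1, 2), Rational(-1, 3), -2)))), -1), -1) = Pow(Pow(Add(3025, Add(2, Mul(-5, Rational(1, 3)))), -1), -1) = Pow(Pow(Add(3025, Add(2, Rational(-5, 3))), -1), -1) = Pow(Pow(Add(3025, Rational(1, 3)), -1), -1) = Pow(Pow(Rational(9076, 3), -1), -1) = Pow(Rational(3, 9076), -1) = Rational(9076, 3)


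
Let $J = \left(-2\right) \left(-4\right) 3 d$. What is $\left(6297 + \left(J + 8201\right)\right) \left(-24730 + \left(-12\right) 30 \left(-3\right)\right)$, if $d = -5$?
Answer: $-340039700$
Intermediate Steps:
$J = -120$ ($J = \left(-2\right) \left(-4\right) 3 \left(-5\right) = 8 \cdot 3 \left(-5\right) = 24 \left(-5\right) = -120$)
$\left(6297 + \left(J + 8201\right)\right) \left(-24730 + \left(-12\right) 30 \left(-3\right)\right) = \left(6297 + \left(-120 + 8201\right)\right) \left(-24730 + \left(-12\right) 30 \left(-3\right)\right) = \left(6297 + 8081\right) \left(-24730 - -1080\right) = 14378 \left(-24730 + 1080\right) = 14378 \left(-23650\right) = -340039700$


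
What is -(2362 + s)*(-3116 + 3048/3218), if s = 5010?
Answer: 36949348640/1609 ≈ 2.2964e+7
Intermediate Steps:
-(2362 + s)*(-3116 + 3048/3218) = -(2362 + 5010)*(-3116 + 3048/3218) = -7372*(-3116 + 3048*(1/3218)) = -7372*(-3116 + 1524/1609) = -7372*(-5012120)/1609 = -1*(-36949348640/1609) = 36949348640/1609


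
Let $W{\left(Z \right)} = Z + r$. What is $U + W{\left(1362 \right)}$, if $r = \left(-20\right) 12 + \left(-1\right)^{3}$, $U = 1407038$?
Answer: $1408159$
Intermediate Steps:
$r = -241$ ($r = -240 - 1 = -241$)
$W{\left(Z \right)} = -241 + Z$ ($W{\left(Z \right)} = Z - 241 = -241 + Z$)
$U + W{\left(1362 \right)} = 1407038 + \left(-241 + 1362\right) = 1407038 + 1121 = 1408159$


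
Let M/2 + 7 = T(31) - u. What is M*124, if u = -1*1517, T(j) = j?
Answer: 382168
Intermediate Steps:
u = -1517
M = 3082 (M = -14 + 2*(31 - 1*(-1517)) = -14 + 2*(31 + 1517) = -14 + 2*1548 = -14 + 3096 = 3082)
M*124 = 3082*124 = 382168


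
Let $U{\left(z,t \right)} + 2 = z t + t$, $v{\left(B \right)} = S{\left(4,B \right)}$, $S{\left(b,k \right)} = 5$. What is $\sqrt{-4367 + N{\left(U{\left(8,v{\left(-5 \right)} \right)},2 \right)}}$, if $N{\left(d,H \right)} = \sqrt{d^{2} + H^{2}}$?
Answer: $\sqrt{-4367 + \sqrt{1853}} \approx 65.757 i$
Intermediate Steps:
$v{\left(B \right)} = 5$
$U{\left(z,t \right)} = -2 + t + t z$ ($U{\left(z,t \right)} = -2 + \left(z t + t\right) = -2 + \left(t z + t\right) = -2 + \left(t + t z\right) = -2 + t + t z$)
$N{\left(d,H \right)} = \sqrt{H^{2} + d^{2}}$
$\sqrt{-4367 + N{\left(U{\left(8,v{\left(-5 \right)} \right)},2 \right)}} = \sqrt{-4367 + \sqrt{2^{2} + \left(-2 + 5 + 5 \cdot 8\right)^{2}}} = \sqrt{-4367 + \sqrt{4 + \left(-2 + 5 + 40\right)^{2}}} = \sqrt{-4367 + \sqrt{4 + 43^{2}}} = \sqrt{-4367 + \sqrt{4 + 1849}} = \sqrt{-4367 + \sqrt{1853}}$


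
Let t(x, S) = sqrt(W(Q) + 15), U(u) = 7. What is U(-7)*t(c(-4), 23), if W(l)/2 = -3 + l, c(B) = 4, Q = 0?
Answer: 21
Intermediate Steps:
W(l) = -6 + 2*l (W(l) = 2*(-3 + l) = -6 + 2*l)
t(x, S) = 3 (t(x, S) = sqrt((-6 + 2*0) + 15) = sqrt((-6 + 0) + 15) = sqrt(-6 + 15) = sqrt(9) = 3)
U(-7)*t(c(-4), 23) = 7*3 = 21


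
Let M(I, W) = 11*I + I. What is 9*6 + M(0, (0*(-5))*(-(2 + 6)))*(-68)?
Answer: 54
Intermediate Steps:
M(I, W) = 12*I
9*6 + M(0, (0*(-5))*(-(2 + 6)))*(-68) = 9*6 + (12*0)*(-68) = 54 + 0*(-68) = 54 + 0 = 54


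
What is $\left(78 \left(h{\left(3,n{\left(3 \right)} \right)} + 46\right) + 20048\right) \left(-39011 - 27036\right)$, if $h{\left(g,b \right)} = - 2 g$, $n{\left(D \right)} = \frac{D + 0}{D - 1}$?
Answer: $-1530176896$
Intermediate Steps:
$n{\left(D \right)} = \frac{D}{-1 + D}$
$\left(78 \left(h{\left(3,n{\left(3 \right)} \right)} + 46\right) + 20048\right) \left(-39011 - 27036\right) = \left(78 \left(\left(-2\right) 3 + 46\right) + 20048\right) \left(-39011 - 27036\right) = \left(78 \left(-6 + 46\right) + 20048\right) \left(-66047\right) = \left(78 \cdot 40 + 20048\right) \left(-66047\right) = \left(3120 + 20048\right) \left(-66047\right) = 23168 \left(-66047\right) = -1530176896$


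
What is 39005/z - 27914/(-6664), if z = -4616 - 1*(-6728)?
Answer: 2344733/103488 ≈ 22.657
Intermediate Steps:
z = 2112 (z = -4616 + 6728 = 2112)
39005/z - 27914/(-6664) = 39005/2112 - 27914/(-6664) = 39005*(1/2112) - 27914*(-1/6664) = 39005/2112 + 821/196 = 2344733/103488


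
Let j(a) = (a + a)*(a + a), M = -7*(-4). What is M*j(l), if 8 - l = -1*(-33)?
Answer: 70000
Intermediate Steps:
l = -25 (l = 8 - (-1)*(-33) = 8 - 1*33 = 8 - 33 = -25)
M = 28
j(a) = 4*a**2 (j(a) = (2*a)*(2*a) = 4*a**2)
M*j(l) = 28*(4*(-25)**2) = 28*(4*625) = 28*2500 = 70000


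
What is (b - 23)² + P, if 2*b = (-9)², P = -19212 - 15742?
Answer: -138591/4 ≈ -34648.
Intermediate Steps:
P = -34954
b = 81/2 (b = (½)*(-9)² = (½)*81 = 81/2 ≈ 40.500)
(b - 23)² + P = (81/2 - 23)² - 34954 = (35/2)² - 34954 = 1225/4 - 34954 = -138591/4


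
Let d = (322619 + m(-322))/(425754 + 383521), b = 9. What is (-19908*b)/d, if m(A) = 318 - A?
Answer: -48333140100/107753 ≈ -4.4856e+5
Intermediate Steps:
d = 323259/809275 (d = (322619 + (318 - 1*(-322)))/(425754 + 383521) = (322619 + (318 + 322))/809275 = (322619 + 640)*(1/809275) = 323259*(1/809275) = 323259/809275 ≈ 0.39944)
(-19908*b)/d = (-19908*9)/(323259/809275) = -179172*809275/323259 = -48333140100/107753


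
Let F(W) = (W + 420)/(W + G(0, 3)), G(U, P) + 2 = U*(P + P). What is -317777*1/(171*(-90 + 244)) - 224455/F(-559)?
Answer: -3316001832173/3660426 ≈ -9.0591e+5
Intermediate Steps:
G(U, P) = -2 + 2*P*U (G(U, P) = -2 + U*(P + P) = -2 + U*(2*P) = -2 + 2*P*U)
F(W) = (420 + W)/(-2 + W) (F(W) = (W + 420)/(W + (-2 + 2*3*0)) = (420 + W)/(W + (-2 + 0)) = (420 + W)/(W - 2) = (420 + W)/(-2 + W))
-317777*1/(171*(-90 + 244)) - 224455/F(-559) = -317777*1/(171*(-90 + 244)) - 224455*(-2 - 559)/(420 - 559) = -317777/(171*154) - 224455/(-139/(-561)) = -317777/26334 - 224455/((-1/561*(-139))) = -317777*1/26334 - 224455/139/561 = -317777/26334 - 224455*561/139 = -317777/26334 - 125919255/139 = -3316001832173/3660426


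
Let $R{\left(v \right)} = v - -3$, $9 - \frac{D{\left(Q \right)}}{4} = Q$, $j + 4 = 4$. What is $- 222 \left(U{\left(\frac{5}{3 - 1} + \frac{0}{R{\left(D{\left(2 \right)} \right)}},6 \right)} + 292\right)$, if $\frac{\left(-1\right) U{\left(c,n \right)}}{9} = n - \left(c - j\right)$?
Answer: $-57831$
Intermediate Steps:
$j = 0$ ($j = -4 + 4 = 0$)
$D{\left(Q \right)} = 36 - 4 Q$
$R{\left(v \right)} = 3 + v$ ($R{\left(v \right)} = v + 3 = 3 + v$)
$U{\left(c,n \right)} = - 9 n + 9 c$ ($U{\left(c,n \right)} = - 9 \left(n + \left(0 - c\right)\right) = - 9 \left(n - c\right) = - 9 n + 9 c$)
$- 222 \left(U{\left(\frac{5}{3 - 1} + \frac{0}{R{\left(D{\left(2 \right)} \right)}},6 \right)} + 292\right) = - 222 \left(\left(\left(-9\right) 6 + 9 \left(\frac{5}{3 - 1} + \frac{0}{3 + \left(36 - 8\right)}\right)\right) + 292\right) = - 222 \left(\left(-54 + 9 \left(\frac{5}{3 - 1} + \frac{0}{3 + \left(36 - 8\right)}\right)\right) + 292\right) = - 222 \left(\left(-54 + 9 \left(\frac{5}{2} + \frac{0}{3 + 28}\right)\right) + 292\right) = - 222 \left(\left(-54 + 9 \left(5 \cdot \frac{1}{2} + \frac{0}{31}\right)\right) + 292\right) = - 222 \left(\left(-54 + 9 \left(\frac{5}{2} + 0 \cdot \frac{1}{31}\right)\right) + 292\right) = - 222 \left(\left(-54 + 9 \left(\frac{5}{2} + 0\right)\right) + 292\right) = - 222 \left(\left(-54 + 9 \cdot \frac{5}{2}\right) + 292\right) = - 222 \left(\left(-54 + \frac{45}{2}\right) + 292\right) = - 222 \left(- \frac{63}{2} + 292\right) = \left(-222\right) \frac{521}{2} = -57831$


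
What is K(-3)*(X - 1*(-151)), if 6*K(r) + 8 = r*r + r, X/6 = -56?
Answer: 185/3 ≈ 61.667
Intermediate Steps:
X = -336 (X = 6*(-56) = -336)
K(r) = -4/3 + r/6 + r²/6 (K(r) = -4/3 + (r*r + r)/6 = -4/3 + (r² + r)/6 = -4/3 + (r + r²)/6 = -4/3 + (r/6 + r²/6) = -4/3 + r/6 + r²/6)
K(-3)*(X - 1*(-151)) = (-4/3 + (⅙)*(-3) + (⅙)*(-3)²)*(-336 - 1*(-151)) = (-4/3 - ½ + (⅙)*9)*(-336 + 151) = (-4/3 - ½ + 3/2)*(-185) = -⅓*(-185) = 185/3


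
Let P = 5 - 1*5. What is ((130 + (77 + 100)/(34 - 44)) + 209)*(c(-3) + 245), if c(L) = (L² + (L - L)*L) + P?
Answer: 408051/5 ≈ 81610.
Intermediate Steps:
P = 0 (P = 5 - 5 = 0)
c(L) = L² (c(L) = (L² + (L - L)*L) + 0 = (L² + 0*L) + 0 = (L² + 0) + 0 = L² + 0 = L²)
((130 + (77 + 100)/(34 - 44)) + 209)*(c(-3) + 245) = ((130 + (77 + 100)/(34 - 44)) + 209)*((-3)² + 245) = ((130 + 177/(-10)) + 209)*(9 + 245) = ((130 + 177*(-⅒)) + 209)*254 = ((130 - 177/10) + 209)*254 = (1123/10 + 209)*254 = (3213/10)*254 = 408051/5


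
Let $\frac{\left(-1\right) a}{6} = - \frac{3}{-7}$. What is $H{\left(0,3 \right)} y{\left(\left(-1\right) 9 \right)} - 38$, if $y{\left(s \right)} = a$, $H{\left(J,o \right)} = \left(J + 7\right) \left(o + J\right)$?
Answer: $-92$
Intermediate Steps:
$H{\left(J,o \right)} = \left(7 + J\right) \left(J + o\right)$
$a = - \frac{18}{7}$ ($a = - 6 \left(- \frac{3}{-7}\right) = - 6 \left(\left(-3\right) \left(- \frac{1}{7}\right)\right) = \left(-6\right) \frac{3}{7} = - \frac{18}{7} \approx -2.5714$)
$y{\left(s \right)} = - \frac{18}{7}$
$H{\left(0,3 \right)} y{\left(\left(-1\right) 9 \right)} - 38 = \left(0^{2} + 7 \cdot 0 + 7 \cdot 3 + 0 \cdot 3\right) \left(- \frac{18}{7}\right) - 38 = \left(0 + 0 + 21 + 0\right) \left(- \frac{18}{7}\right) - 38 = 21 \left(- \frac{18}{7}\right) - 38 = -54 - 38 = -92$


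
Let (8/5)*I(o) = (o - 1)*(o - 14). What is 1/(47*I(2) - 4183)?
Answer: -2/9071 ≈ -0.00022048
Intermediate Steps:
I(o) = 5*(-1 + o)*(-14 + o)/8 (I(o) = 5*((o - 1)*(o - 14))/8 = 5*((-1 + o)*(-14 + o))/8 = 5*(-1 + o)*(-14 + o)/8)
1/(47*I(2) - 4183) = 1/(47*(35/4 - 75/8*2 + (5/8)*2²) - 4183) = 1/(47*(35/4 - 75/4 + (5/8)*4) - 4183) = 1/(47*(35/4 - 75/4 + 5/2) - 4183) = 1/(47*(-15/2) - 4183) = 1/(-705/2 - 4183) = 1/(-9071/2) = -2/9071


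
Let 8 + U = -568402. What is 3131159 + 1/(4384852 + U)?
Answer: 11949886716279/3816442 ≈ 3.1312e+6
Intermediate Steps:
U = -568410 (U = -8 - 568402 = -568410)
3131159 + 1/(4384852 + U) = 3131159 + 1/(4384852 - 568410) = 3131159 + 1/3816442 = 11949886716279/3816442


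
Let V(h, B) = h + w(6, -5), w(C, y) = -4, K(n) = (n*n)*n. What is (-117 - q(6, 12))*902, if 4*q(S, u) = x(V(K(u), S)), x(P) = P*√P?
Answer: -105534 - 777524*√431 ≈ -1.6247e+7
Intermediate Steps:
K(n) = n³ (K(n) = n²*n = n³)
V(h, B) = -4 + h (V(h, B) = h - 4 = -4 + h)
x(P) = P^(3/2)
q(S, u) = (-4 + u³)^(3/2)/4
(-117 - q(6, 12))*902 = (-117 - (-4 + 12³)^(3/2)/4)*902 = (-117 - (-4 + 1728)^(3/2)/4)*902 = (-117 - 1724^(3/2)/4)*902 = (-117 - 3448*√431/4)*902 = (-117 - 862*√431)*902 = -105534 - 777524*√431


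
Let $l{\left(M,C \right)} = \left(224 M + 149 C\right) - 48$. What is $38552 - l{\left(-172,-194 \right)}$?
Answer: $106034$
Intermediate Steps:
$l{\left(M,C \right)} = -48 + 149 C + 224 M$ ($l{\left(M,C \right)} = \left(149 C + 224 M\right) - 48 = -48 + 149 C + 224 M$)
$38552 - l{\left(-172,-194 \right)} = 38552 - \left(-48 + 149 \left(-194\right) + 224 \left(-172\right)\right) = 38552 - \left(-48 - 28906 - 38528\right) = 38552 - -67482 = 38552 + 67482 = 106034$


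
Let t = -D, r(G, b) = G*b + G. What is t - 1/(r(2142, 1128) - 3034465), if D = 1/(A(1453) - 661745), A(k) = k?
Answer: 1276439/406836934924 ≈ 3.1375e-6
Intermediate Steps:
D = -1/660292 (D = 1/(1453 - 661745) = 1/(-660292) = -1/660292 ≈ -1.5145e-6)
r(G, b) = G + G*b
t = 1/660292 (t = -1*(-1/660292) = 1/660292 ≈ 1.5145e-6)
t - 1/(r(2142, 1128) - 3034465) = 1/660292 - 1/(2142*(1 + 1128) - 3034465) = 1/660292 - 1/(2142*1129 - 3034465) = 1/660292 - 1/(2418318 - 3034465) = 1/660292 - 1/(-616147) = 1/660292 - 1*(-1/616147) = 1/660292 + 1/616147 = 1276439/406836934924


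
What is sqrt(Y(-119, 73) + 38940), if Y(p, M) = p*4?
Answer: 8*sqrt(601) ≈ 196.12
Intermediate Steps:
Y(p, M) = 4*p
sqrt(Y(-119, 73) + 38940) = sqrt(4*(-119) + 38940) = sqrt(-476 + 38940) = sqrt(38464) = 8*sqrt(601)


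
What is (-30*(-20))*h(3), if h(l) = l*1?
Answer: 1800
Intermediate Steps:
h(l) = l
(-30*(-20))*h(3) = -30*(-20)*3 = 600*3 = 1800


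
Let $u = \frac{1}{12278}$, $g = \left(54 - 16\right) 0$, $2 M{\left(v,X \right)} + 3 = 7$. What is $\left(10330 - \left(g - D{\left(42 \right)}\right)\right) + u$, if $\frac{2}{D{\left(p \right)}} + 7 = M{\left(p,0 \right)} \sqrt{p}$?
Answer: $\frac{2156164153}{208726} + \frac{4 \sqrt{42}}{119} \approx 10330.0$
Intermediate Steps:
$M{\left(v,X \right)} = 2$ ($M{\left(v,X \right)} = - \frac{3}{2} + \frac{1}{2} \cdot 7 = - \frac{3}{2} + \frac{7}{2} = 2$)
$D{\left(p \right)} = \frac{2}{-7 + 2 \sqrt{p}}$
$g = 0$ ($g = 38 \cdot 0 = 0$)
$u = \frac{1}{12278} \approx 8.1446 \cdot 10^{-5}$
$\left(10330 - \left(g - D{\left(42 \right)}\right)\right) + u = \left(10330 + \left(\frac{2}{-7 + 2 \sqrt{42}} - 0\right)\right) + \frac{1}{12278} = \left(10330 + \left(\frac{2}{-7 + 2 \sqrt{42}} + 0\right)\right) + \frac{1}{12278} = \left(10330 + \frac{2}{-7 + 2 \sqrt{42}}\right) + \frac{1}{12278} = \frac{126831741}{12278} + \frac{2}{-7 + 2 \sqrt{42}}$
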